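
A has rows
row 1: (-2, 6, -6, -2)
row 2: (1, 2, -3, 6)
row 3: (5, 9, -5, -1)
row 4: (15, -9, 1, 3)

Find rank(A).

4

Row reduce to echelon form.
R2 ← R2 + (1/2)·R1: [0, 5, -6, 5]
R3 ← R3 + (5/2)·R1: [0, 24, -20, -6]
R4 ← R4 + (15/2)·R1: [0, 36, -44, -12]
R3 ← R3 − (24/5)·R2: [0, 0, 44/5, -30]
R4 ← R4 − (36/5)·R2: [0, 0, -4/5, -48]
R4 ← R4 + (1/11)·R3: [0, 0, 0, -558/11]
Echelon form has 4 nonzero rows, so rank(A) = 4.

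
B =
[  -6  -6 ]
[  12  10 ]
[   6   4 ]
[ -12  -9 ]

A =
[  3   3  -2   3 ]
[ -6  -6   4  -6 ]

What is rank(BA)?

1

First compute BA:
[[ 18,  18, -12,  18],
 [-24, -24,  16, -24],
 [ -6,  -6,   4,  -6],
 [ 18,  18, -12,  18]]
Now row reduce the product.
R2 ← R2 + (4/3)·R1: [0, 0, 0, 0]
R3 ← R3 + (1/3)·R1: [0, 0, 0, 0]
R4 ← R4 − R1: [0, 0, 0, 0]
1 nonzero row, so rank(BA) = 1.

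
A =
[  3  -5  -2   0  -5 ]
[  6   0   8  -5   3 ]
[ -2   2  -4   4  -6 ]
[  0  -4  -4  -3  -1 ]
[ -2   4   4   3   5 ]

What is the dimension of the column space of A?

4

Row reduce to echelon form.
R2 ← R2 − (2)·R1: [0, 10, 12, -5, 13]
R3 ← R3 + (2/3)·R1: [0, -4/3, -16/3, 4, -28/3]
R5 ← R5 + (2/3)·R1: [0, 2/3, 8/3, 3, 5/3]
R3 ← R3 + (2/15)·R2: [0, 0, -56/15, 10/3, -38/5]
R4 ← R4 + (2/5)·R2: [0, 0, 4/5, -5, 21/5]
R5 ← R5 − (1/15)·R2: [0, 0, 28/15, 10/3, 4/5]
R4 ← R4 + (3/14)·R3: [0, 0, 0, -30/7, 18/7]
R5 ← R5 + (1/2)·R3: [0, 0, 0, 5, -3]
R5 ← R5 + (7/6)·R4: [0, 0, 0, 0, 0]
Echelon form has 4 nonzero rows, so rank(A) = 4.
The column space has dimension equal to the rank: 4.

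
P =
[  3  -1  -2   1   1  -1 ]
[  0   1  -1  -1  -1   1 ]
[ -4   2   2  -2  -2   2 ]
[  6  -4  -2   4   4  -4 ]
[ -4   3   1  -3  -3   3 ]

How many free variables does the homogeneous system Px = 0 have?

4

Row reduce to echelon form.
R3 ← R3 + (4/3)·R1: [0, 2/3, -2/3, -2/3, -2/3, 2/3]
R4 ← R4 − (2)·R1: [0, -2, 2, 2, 2, -2]
R5 ← R5 + (4/3)·R1: [0, 5/3, -5/3, -5/3, -5/3, 5/3]
R3 ← R3 − (2/3)·R2: [0, 0, 0, 0, 0, 0]
R4 ← R4 + (2)·R2: [0, 0, 0, 0, 0, 0]
R5 ← R5 − (5/3)·R2: [0, 0, 0, 0, 0, 0]
2 nonzero rows, so rank(P) = 2.
P has 6 columns; by rank–nullity, nullity = 6 − 2 = 4.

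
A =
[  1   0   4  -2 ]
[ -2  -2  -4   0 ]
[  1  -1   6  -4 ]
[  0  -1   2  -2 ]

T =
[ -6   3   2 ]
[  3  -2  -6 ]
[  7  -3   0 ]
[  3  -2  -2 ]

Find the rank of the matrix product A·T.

First compute AT:
[[ 16,  -5,   6],
 [-22,  10,   8],
 [ 21,  -5,  16],
 [  5,   0,  10]]
Now row reduce the product.
R2 ← R2 + (11/8)·R1: [0, 25/8, 65/4]
R3 ← R3 − (21/16)·R1: [0, 25/16, 65/8]
R4 ← R4 − (5/16)·R1: [0, 25/16, 65/8]
R3 ← R3 − (1/2)·R2: [0, 0, 0]
R4 ← R4 − (1/2)·R2: [0, 0, 0]
2 nonzero rows, so rank(AT) = 2.

2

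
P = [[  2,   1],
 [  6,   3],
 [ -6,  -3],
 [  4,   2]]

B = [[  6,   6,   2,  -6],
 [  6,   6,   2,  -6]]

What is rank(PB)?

First compute PB:
[[ 18,  18,   6, -18],
 [ 54,  54,  18, -54],
 [-54, -54, -18,  54],
 [ 36,  36,  12, -36]]
Now row reduce the product.
R2 ← R2 − (3)·R1: [0, 0, 0, 0]
R3 ← R3 + (3)·R1: [0, 0, 0, 0]
R4 ← R4 − (2)·R1: [0, 0, 0, 0]
1 nonzero row, so rank(PB) = 1.

1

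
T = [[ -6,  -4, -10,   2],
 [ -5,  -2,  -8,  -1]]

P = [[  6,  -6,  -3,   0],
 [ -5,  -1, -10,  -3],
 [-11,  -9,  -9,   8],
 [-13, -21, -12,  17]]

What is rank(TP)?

First compute TP:
[[ 68,  88, 124, -34],
 [ 81, 125, 119, -75]]
Now row reduce the product.
R2 ← R2 − (81/68)·R1: [0, 343/17, -488/17, -69/2]
2 nonzero rows, so rank(TP) = 2.

2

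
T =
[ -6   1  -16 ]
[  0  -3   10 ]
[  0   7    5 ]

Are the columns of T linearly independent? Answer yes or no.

Row reduce T to echelon form.
R3 ← R3 + (7/3)·R2: [0, 0, 85/3]
3 pivots among 3 columns.
Every column is a pivot column, so the columns are linearly independent.

yes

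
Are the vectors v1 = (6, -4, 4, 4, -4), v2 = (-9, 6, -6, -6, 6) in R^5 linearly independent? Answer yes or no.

no

Form the matrix with these vectors as rows and row reduce.
R2 ← R2 + (3/2)·R1: [0, 0, 0, 0, 0]
1 nonzero row, so the 2 vectors span a space of dimension 1.
Since 1 < 2, the vectors are linearly dependent.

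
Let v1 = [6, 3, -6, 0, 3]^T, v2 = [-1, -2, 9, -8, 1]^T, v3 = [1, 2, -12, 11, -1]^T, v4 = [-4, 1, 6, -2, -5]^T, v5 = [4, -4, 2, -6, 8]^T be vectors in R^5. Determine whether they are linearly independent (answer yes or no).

Form the matrix with these vectors as rows and row reduce.
R2 ← R2 + (1/6)·R1: [0, -3/2, 8, -8, 3/2]
R3 ← R3 − (1/6)·R1: [0, 3/2, -11, 11, -3/2]
R4 ← R4 + (2/3)·R1: [0, 3, 2, -2, -3]
R5 ← R5 − (2/3)·R1: [0, -6, 6, -6, 6]
R3 ← R3 + R2: [0, 0, -3, 3, 0]
R4 ← R4 + (2)·R2: [0, 0, 18, -18, 0]
R5 ← R5 − (4)·R2: [0, 0, -26, 26, 0]
R4 ← R4 + (6)·R3: [0, 0, 0, 0, 0]
R5 ← R5 − (26/3)·R3: [0, 0, 0, 0, 0]
3 nonzero rows, so the 5 vectors span a space of dimension 3.
Since 3 < 5, the vectors are linearly dependent.

no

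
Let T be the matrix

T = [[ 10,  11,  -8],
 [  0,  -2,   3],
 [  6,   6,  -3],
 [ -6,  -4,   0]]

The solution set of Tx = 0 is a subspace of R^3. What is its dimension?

Row reduce to echelon form.
R3 ← R3 − (3/5)·R1: [0, -3/5, 9/5]
R4 ← R4 + (3/5)·R1: [0, 13/5, -24/5]
R3 ← R3 − (3/10)·R2: [0, 0, 9/10]
R4 ← R4 + (13/10)·R2: [0, 0, -9/10]
R4 ← R4 + R3: [0, 0, 0]
3 nonzero rows, so rank(T) = 3.
T has 3 columns; by rank–nullity, nullity = 3 − 3 = 0.

0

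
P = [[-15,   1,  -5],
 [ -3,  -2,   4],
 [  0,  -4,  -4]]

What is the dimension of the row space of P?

3

Row reduce to echelon form.
R2 ← R2 − (1/5)·R1: [0, -11/5, 5]
R3 ← R3 − (20/11)·R2: [0, 0, -144/11]
Echelon form has 3 nonzero rows, so rank(P) = 3.
The row space has dimension equal to the rank: 3.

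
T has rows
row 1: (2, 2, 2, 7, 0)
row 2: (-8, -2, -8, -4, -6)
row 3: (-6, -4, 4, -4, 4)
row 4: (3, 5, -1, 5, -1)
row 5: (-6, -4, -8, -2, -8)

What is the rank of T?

5

Row reduce to echelon form.
R2 ← R2 + (4)·R1: [0, 6, 0, 24, -6]
R3 ← R3 + (3)·R1: [0, 2, 10, 17, 4]
R4 ← R4 − (3/2)·R1: [0, 2, -4, -11/2, -1]
R5 ← R5 + (3)·R1: [0, 2, -2, 19, -8]
R3 ← R3 − (1/3)·R2: [0, 0, 10, 9, 6]
R4 ← R4 − (1/3)·R2: [0, 0, -4, -27/2, 1]
R5 ← R5 − (1/3)·R2: [0, 0, -2, 11, -6]
R4 ← R4 + (2/5)·R3: [0, 0, 0, -99/10, 17/5]
R5 ← R5 + (1/5)·R3: [0, 0, 0, 64/5, -24/5]
R5 ← R5 + (128/99)·R4: [0, 0, 0, 0, -40/99]
Echelon form has 5 nonzero rows, so rank(T) = 5.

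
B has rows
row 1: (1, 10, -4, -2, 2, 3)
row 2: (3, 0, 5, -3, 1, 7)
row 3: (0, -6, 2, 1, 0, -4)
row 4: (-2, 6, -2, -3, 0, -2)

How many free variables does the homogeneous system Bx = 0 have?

2

Row reduce to echelon form.
R2 ← R2 − (3)·R1: [0, -30, 17, 3, -5, -2]
R4 ← R4 + (2)·R1: [0, 26, -10, -7, 4, 4]
R3 ← R3 − (1/5)·R2: [0, 0, -7/5, 2/5, 1, -18/5]
R4 ← R4 + (13/15)·R2: [0, 0, 71/15, -22/5, -1/3, 34/15]
R4 ← R4 + (71/21)·R3: [0, 0, 0, -64/21, 64/21, -208/21]
4 nonzero rows, so rank(B) = 4.
B has 6 columns; by rank–nullity, nullity = 6 − 4 = 2.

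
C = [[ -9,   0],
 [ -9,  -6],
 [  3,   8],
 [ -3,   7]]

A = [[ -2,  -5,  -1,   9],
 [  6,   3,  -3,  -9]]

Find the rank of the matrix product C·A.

2

First compute CA:
[[ 18,  45,   9, -81],
 [-18,  27,  27, -27],
 [ 42,   9, -27, -45],
 [ 48,  36, -18, -90]]
Now row reduce the product.
R2 ← R2 + R1: [0, 72, 36, -108]
R3 ← R3 − (7/3)·R1: [0, -96, -48, 144]
R4 ← R4 − (8/3)·R1: [0, -84, -42, 126]
R3 ← R3 + (4/3)·R2: [0, 0, 0, 0]
R4 ← R4 + (7/6)·R2: [0, 0, 0, 0]
2 nonzero rows, so rank(CA) = 2.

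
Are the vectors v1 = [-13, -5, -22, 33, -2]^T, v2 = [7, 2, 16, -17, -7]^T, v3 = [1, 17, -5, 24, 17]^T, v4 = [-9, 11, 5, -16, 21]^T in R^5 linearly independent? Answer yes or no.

yes

Form the matrix with these vectors as rows and row reduce.
R2 ← R2 + (7/13)·R1: [0, -9/13, 54/13, 10/13, -105/13]
R3 ← R3 + (1/13)·R1: [0, 216/13, -87/13, 345/13, 219/13]
R4 ← R4 − (9/13)·R1: [0, 188/13, 263/13, -505/13, 291/13]
R3 ← R3 + (24)·R2: [0, 0, 93, 45, -177]
R4 ← R4 + (188/9)·R2: [0, 0, 107, -205/9, -439/3]
R4 ← R4 − (107/93)·R3: [0, 0, 0, -20800/279, 5330/93]
4 nonzero rows, so the 4 vectors span a space of dimension 4.
Since 4 = 4, the vectors are linearly independent.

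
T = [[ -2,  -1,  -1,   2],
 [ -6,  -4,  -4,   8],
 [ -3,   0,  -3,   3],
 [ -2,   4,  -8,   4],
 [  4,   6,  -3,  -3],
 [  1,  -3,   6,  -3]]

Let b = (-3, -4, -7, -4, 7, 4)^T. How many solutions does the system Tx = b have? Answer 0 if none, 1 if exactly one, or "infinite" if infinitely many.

0

Row reduce the augmented matrix [T | b].
R2 ← R2 − (3)·R1: [0, -1, -1, 2, 5]
R3 ← R3 − (3/2)·R1: [0, 3/2, -3/2, 0, -5/2]
R4 ← R4 − R1: [0, 5, -7, 2, -1]
R5 ← R5 + (2)·R1: [0, 4, -5, 1, 1]
R6 ← R6 + (1/2)·R1: [0, -7/2, 11/2, -2, 5/2]
R3 ← R3 + (3/2)·R2: [0, 0, -3, 3, 5]
R4 ← R4 + (5)·R2: [0, 0, -12, 12, 24]
R5 ← R5 + (4)·R2: [0, 0, -9, 9, 21]
R6 ← R6 − (7/2)·R2: [0, 0, 9, -9, -15]
R4 ← R4 − (4)·R3: [0, 0, 0, 0, 4]
R5 ← R5 − (3)·R3: [0, 0, 0, 0, 6]
R6 ← R6 + (3)·R3: [0, 0, 0, 0, 0]
R5 ← R5 − (3/2)·R4: [0, 0, 0, 0, 0]
The echelon form has 4 nonzero rows; the last pivot sits in the augmented column, so rank(T) = 3 but rank([T|b]) = 4.
Since the ranks differ, the system is inconsistent.
It has no solutions.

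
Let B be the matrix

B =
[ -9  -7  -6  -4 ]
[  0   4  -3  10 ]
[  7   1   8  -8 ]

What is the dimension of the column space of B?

Row reduce to echelon form.
R3 ← R3 + (7/9)·R1: [0, -40/9, 10/3, -100/9]
R3 ← R3 + (10/9)·R2: [0, 0, 0, 0]
Echelon form has 2 nonzero rows, so rank(B) = 2.
The column space has dimension equal to the rank: 2.

2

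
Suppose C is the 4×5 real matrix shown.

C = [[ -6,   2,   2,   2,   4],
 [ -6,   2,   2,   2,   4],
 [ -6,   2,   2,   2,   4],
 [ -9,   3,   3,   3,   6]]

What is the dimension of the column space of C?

1

Row reduce to echelon form.
R2 ← R2 − R1: [0, 0, 0, 0, 0]
R3 ← R3 − R1: [0, 0, 0, 0, 0]
R4 ← R4 − (3/2)·R1: [0, 0, 0, 0, 0]
Echelon form has 1 nonzero row, so rank(C) = 1.
The column space has dimension equal to the rank: 1.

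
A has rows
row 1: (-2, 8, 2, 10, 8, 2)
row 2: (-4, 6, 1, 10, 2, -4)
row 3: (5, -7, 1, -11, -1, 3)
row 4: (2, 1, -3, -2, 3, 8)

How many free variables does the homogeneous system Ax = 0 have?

2

Row reduce to echelon form.
R2 ← R2 − (2)·R1: [0, -10, -3, -10, -14, -8]
R3 ← R3 + (5/2)·R1: [0, 13, 6, 14, 19, 8]
R4 ← R4 + R1: [0, 9, -1, 8, 11, 10]
R3 ← R3 + (13/10)·R2: [0, 0, 21/10, 1, 4/5, -12/5]
R4 ← R4 + (9/10)·R2: [0, 0, -37/10, -1, -8/5, 14/5]
R4 ← R4 + (37/21)·R3: [0, 0, 0, 16/21, -4/21, -10/7]
4 nonzero rows, so rank(A) = 4.
A has 6 columns; by rank–nullity, nullity = 6 − 4 = 2.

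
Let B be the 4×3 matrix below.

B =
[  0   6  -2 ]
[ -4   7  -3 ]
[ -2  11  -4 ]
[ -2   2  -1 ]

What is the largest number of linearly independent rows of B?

2

Row reduce to echelon form.
Swap R1 ↔ R2
R3 ← R3 − (1/2)·R1: [0, 15/2, -5/2]
R4 ← R4 − (1/2)·R1: [0, -3/2, 1/2]
R3 ← R3 − (5/4)·R2: [0, 0, 0]
R4 ← R4 + (1/4)·R2: [0, 0, 0]
Echelon form has 2 nonzero rows, so rank(B) = 2.
The rank gives the maximum number of linearly independent rows: 2.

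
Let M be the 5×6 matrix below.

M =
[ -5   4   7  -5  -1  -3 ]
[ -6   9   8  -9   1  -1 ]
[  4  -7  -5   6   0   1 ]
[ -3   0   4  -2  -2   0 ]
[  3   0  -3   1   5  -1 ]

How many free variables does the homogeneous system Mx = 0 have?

Row reduce to echelon form.
R2 ← R2 − (6/5)·R1: [0, 21/5, -2/5, -3, 11/5, 13/5]
R3 ← R3 + (4/5)·R1: [0, -19/5, 3/5, 2, -4/5, -7/5]
R4 ← R4 − (3/5)·R1: [0, -12/5, -1/5, 1, -7/5, 9/5]
R5 ← R5 + (3/5)·R1: [0, 12/5, 6/5, -2, 22/5, -14/5]
R3 ← R3 + (19/21)·R2: [0, 0, 5/21, -5/7, 25/21, 20/21]
R4 ← R4 + (4/7)·R2: [0, 0, -3/7, -5/7, -1/7, 23/7]
R5 ← R5 − (4/7)·R2: [0, 0, 10/7, -2/7, 22/7, -30/7]
R4 ← R4 + (9/5)·R3: [0, 0, 0, -2, 2, 5]
R5 ← R5 − (6)·R3: [0, 0, 0, 4, -4, -10]
R5 ← R5 + (2)·R4: [0, 0, 0, 0, 0, 0]
4 nonzero rows, so rank(M) = 4.
M has 6 columns; by rank–nullity, nullity = 6 − 4 = 2.

2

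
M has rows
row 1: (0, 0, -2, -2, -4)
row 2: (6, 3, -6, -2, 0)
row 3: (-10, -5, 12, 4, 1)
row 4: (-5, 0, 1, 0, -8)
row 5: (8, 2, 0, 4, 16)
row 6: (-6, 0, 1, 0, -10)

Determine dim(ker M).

0

Row reduce to echelon form.
Swap R1 ↔ R2
R3 ← R3 + (5/3)·R1: [0, 0, 2, 2/3, 1]
R4 ← R4 + (5/6)·R1: [0, 5/2, -4, -5/3, -8]
R5 ← R5 − (4/3)·R1: [0, -2, 8, 20/3, 16]
R6 ← R6 + R1: [0, 3, -5, -2, -10]
Swap R2 ↔ R4
R5 ← R5 + (4/5)·R2: [0, 0, 24/5, 16/3, 48/5]
R6 ← R6 − (6/5)·R2: [0, 0, -1/5, 0, -2/5]
R4 ← R4 + R3: [0, 0, 0, -4/3, -3]
R5 ← R5 − (12/5)·R3: [0, 0, 0, 56/15, 36/5]
R6 ← R6 + (1/10)·R3: [0, 0, 0, 1/15, -3/10]
R5 ← R5 + (14/5)·R4: [0, 0, 0, 0, -6/5]
R6 ← R6 + (1/20)·R4: [0, 0, 0, 0, -9/20]
R6 ← R6 − (3/8)·R5: [0, 0, 0, 0, 0]
5 nonzero rows, so rank(M) = 5.
M has 5 columns; by rank–nullity, nullity = 5 − 5 = 0.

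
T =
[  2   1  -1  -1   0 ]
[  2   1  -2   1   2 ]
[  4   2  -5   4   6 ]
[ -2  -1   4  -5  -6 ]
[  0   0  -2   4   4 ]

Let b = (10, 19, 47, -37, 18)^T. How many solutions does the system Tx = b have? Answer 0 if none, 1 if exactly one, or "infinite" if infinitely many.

infinite

Row reduce the augmented matrix [T | b].
R2 ← R2 − R1: [0, 0, -1, 2, 2, 9]
R3 ← R3 − (2)·R1: [0, 0, -3, 6, 6, 27]
R4 ← R4 + R1: [0, 0, 3, -6, -6, -27]
R3 ← R3 − (3)·R2: [0, 0, 0, 0, 0, 0]
R4 ← R4 + (3)·R2: [0, 0, 0, 0, 0, 0]
R5 ← R5 − (2)·R2: [0, 0, 0, 0, 0, 0]
The echelon form has 2 nonzero rows, and every pivot lies in the first 5 columns, so rank(T) = rank([T|b]) = 2.
The system is consistent.
rank = 2 < 5 unknowns, so there are infinitely many solutions.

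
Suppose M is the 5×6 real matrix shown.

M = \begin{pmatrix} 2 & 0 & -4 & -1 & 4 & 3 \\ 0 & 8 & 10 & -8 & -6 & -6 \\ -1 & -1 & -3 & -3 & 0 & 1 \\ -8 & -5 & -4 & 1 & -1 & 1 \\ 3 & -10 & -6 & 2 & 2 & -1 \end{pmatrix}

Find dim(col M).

5

Row reduce to echelon form.
R3 ← R3 + (1/2)·R1: [0, -1, -5, -7/2, 2, 5/2]
R4 ← R4 + (4)·R1: [0, -5, -20, -3, 15, 13]
R5 ← R5 − (3/2)·R1: [0, -10, 0, 7/2, -4, -11/2]
R3 ← R3 + (1/8)·R2: [0, 0, -15/4, -9/2, 5/4, 7/4]
R4 ← R4 + (5/8)·R2: [0, 0, -55/4, -8, 45/4, 37/4]
R5 ← R5 + (5/4)·R2: [0, 0, 25/2, -13/2, -23/2, -13]
R4 ← R4 − (11/3)·R3: [0, 0, 0, 17/2, 20/3, 17/6]
R5 ← R5 + (10/3)·R3: [0, 0, 0, -43/2, -22/3, -43/6]
R5 ← R5 + (43/17)·R4: [0, 0, 0, 0, 162/17, 0]
Echelon form has 5 nonzero rows, so rank(M) = 5.
The column space has dimension equal to the rank: 5.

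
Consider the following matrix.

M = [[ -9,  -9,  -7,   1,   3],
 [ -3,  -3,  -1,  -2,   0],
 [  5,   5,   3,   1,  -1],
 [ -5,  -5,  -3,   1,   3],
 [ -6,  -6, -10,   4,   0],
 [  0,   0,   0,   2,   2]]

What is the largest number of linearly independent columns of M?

3

Row reduce to echelon form.
R2 ← R2 − (1/3)·R1: [0, 0, 4/3, -7/3, -1]
R3 ← R3 + (5/9)·R1: [0, 0, -8/9, 14/9, 2/3]
R4 ← R4 − (5/9)·R1: [0, 0, 8/9, 4/9, 4/3]
R5 ← R5 − (2/3)·R1: [0, 0, -16/3, 10/3, -2]
R3 ← R3 + (2/3)·R2: [0, 0, 0, 0, 0]
R4 ← R4 − (2/3)·R2: [0, 0, 0, 2, 2]
R5 ← R5 + (4)·R2: [0, 0, 0, -6, -6]
Swap R3 ↔ R4
R5 ← R5 + (3)·R3: [0, 0, 0, 0, 0]
R6 ← R6 − R3: [0, 0, 0, 0, 0]
Echelon form has 3 nonzero rows, so rank(M) = 3.
The rank gives the maximum number of linearly independent columns: 3.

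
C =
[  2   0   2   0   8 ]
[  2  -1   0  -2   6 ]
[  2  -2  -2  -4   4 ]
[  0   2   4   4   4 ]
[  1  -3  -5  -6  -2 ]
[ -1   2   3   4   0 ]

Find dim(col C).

Row reduce to echelon form.
R2 ← R2 − R1: [0, -1, -2, -2, -2]
R3 ← R3 − R1: [0, -2, -4, -4, -4]
R5 ← R5 − (1/2)·R1: [0, -3, -6, -6, -6]
R6 ← R6 + (1/2)·R1: [0, 2, 4, 4, 4]
R3 ← R3 − (2)·R2: [0, 0, 0, 0, 0]
R4 ← R4 + (2)·R2: [0, 0, 0, 0, 0]
R5 ← R5 − (3)·R2: [0, 0, 0, 0, 0]
R6 ← R6 + (2)·R2: [0, 0, 0, 0, 0]
Echelon form has 2 nonzero rows, so rank(C) = 2.
The column space has dimension equal to the rank: 2.

2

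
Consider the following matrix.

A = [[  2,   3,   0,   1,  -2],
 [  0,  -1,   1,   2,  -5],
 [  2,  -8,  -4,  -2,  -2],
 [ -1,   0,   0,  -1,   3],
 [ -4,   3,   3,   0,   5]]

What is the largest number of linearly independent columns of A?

3

Row reduce to echelon form.
R3 ← R3 − R1: [0, -11, -4, -3, 0]
R4 ← R4 + (1/2)·R1: [0, 3/2, 0, -1/2, 2]
R5 ← R5 + (2)·R1: [0, 9, 3, 2, 1]
R3 ← R3 − (11)·R2: [0, 0, -15, -25, 55]
R4 ← R4 + (3/2)·R2: [0, 0, 3/2, 5/2, -11/2]
R5 ← R5 + (9)·R2: [0, 0, 12, 20, -44]
R4 ← R4 + (1/10)·R3: [0, 0, 0, 0, 0]
R5 ← R5 + (4/5)·R3: [0, 0, 0, 0, 0]
Echelon form has 3 nonzero rows, so rank(A) = 3.
The rank gives the maximum number of linearly independent columns: 3.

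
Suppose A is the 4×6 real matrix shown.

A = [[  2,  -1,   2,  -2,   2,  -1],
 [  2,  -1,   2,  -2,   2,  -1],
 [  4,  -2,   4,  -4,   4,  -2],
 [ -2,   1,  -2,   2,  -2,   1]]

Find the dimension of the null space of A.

5

Row reduce to echelon form.
R2 ← R2 − R1: [0, 0, 0, 0, 0, 0]
R3 ← R3 − (2)·R1: [0, 0, 0, 0, 0, 0]
R4 ← R4 + R1: [0, 0, 0, 0, 0, 0]
1 nonzero row, so rank(A) = 1.
A has 6 columns; by rank–nullity, nullity = 6 − 1 = 5.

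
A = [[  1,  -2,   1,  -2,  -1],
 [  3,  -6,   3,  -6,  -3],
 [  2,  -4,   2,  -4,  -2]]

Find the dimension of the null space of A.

Row reduce to echelon form.
R2 ← R2 − (3)·R1: [0, 0, 0, 0, 0]
R3 ← R3 − (2)·R1: [0, 0, 0, 0, 0]
1 nonzero row, so rank(A) = 1.
A has 5 columns; by rank–nullity, nullity = 5 − 1 = 4.

4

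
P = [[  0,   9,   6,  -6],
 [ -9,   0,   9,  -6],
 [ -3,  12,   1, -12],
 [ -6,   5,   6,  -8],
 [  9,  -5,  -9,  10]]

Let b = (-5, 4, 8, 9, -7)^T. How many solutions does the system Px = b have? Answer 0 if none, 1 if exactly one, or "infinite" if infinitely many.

Row reduce the augmented matrix [P | b].
Swap R1 ↔ R2
R3 ← R3 − (1/3)·R1: [0, 12, -2, -10, 20/3]
R4 ← R4 − (2/3)·R1: [0, 5, 0, -4, 19/3]
R5 ← R5 + R1: [0, -5, 0, 4, -3]
R3 ← R3 − (4/3)·R2: [0, 0, -10, -2, 40/3]
R4 ← R4 − (5/9)·R2: [0, 0, -10/3, -2/3, 82/9]
R5 ← R5 + (5/9)·R2: [0, 0, 10/3, 2/3, -52/9]
R4 ← R4 − (1/3)·R3: [0, 0, 0, 0, 14/3]
R5 ← R5 + (1/3)·R3: [0, 0, 0, 0, -4/3]
R5 ← R5 + (2/7)·R4: [0, 0, 0, 0, 0]
The echelon form has 4 nonzero rows; the last pivot sits in the augmented column, so rank(P) = 3 but rank([P|b]) = 4.
Since the ranks differ, the system is inconsistent.
It has no solutions.

0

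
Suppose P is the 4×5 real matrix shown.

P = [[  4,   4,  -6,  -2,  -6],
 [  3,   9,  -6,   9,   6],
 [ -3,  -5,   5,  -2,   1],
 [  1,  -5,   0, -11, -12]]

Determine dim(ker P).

Row reduce to echelon form.
R2 ← R2 − (3/4)·R1: [0, 6, -3/2, 21/2, 21/2]
R3 ← R3 + (3/4)·R1: [0, -2, 1/2, -7/2, -7/2]
R4 ← R4 − (1/4)·R1: [0, -6, 3/2, -21/2, -21/2]
R3 ← R3 + (1/3)·R2: [0, 0, 0, 0, 0]
R4 ← R4 + R2: [0, 0, 0, 0, 0]
2 nonzero rows, so rank(P) = 2.
P has 5 columns; by rank–nullity, nullity = 5 − 2 = 3.

3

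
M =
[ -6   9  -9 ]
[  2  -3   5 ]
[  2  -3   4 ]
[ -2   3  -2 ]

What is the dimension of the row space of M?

Row reduce to echelon form.
R2 ← R2 + (1/3)·R1: [0, 0, 2]
R3 ← R3 + (1/3)·R1: [0, 0, 1]
R4 ← R4 − (1/3)·R1: [0, 0, 1]
R3 ← R3 − (1/2)·R2: [0, 0, 0]
R4 ← R4 − (1/2)·R2: [0, 0, 0]
Echelon form has 2 nonzero rows, so rank(M) = 2.
The row space has dimension equal to the rank: 2.

2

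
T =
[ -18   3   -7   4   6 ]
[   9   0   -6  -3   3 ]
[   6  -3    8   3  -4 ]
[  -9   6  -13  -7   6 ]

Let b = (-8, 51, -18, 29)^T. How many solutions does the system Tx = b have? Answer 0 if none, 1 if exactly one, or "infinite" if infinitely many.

Row reduce the augmented matrix [T | b].
R2 ← R2 + (1/2)·R1: [0, 3/2, -19/2, -1, 6, 47]
R3 ← R3 + (1/3)·R1: [0, -2, 17/3, 13/3, -2, -62/3]
R4 ← R4 − (1/2)·R1: [0, 9/2, -19/2, -9, 3, 33]
R3 ← R3 + (4/3)·R2: [0, 0, -7, 3, 6, 42]
R4 ← R4 − (3)·R2: [0, 0, 19, -6, -15, -108]
R4 ← R4 + (19/7)·R3: [0, 0, 0, 15/7, 9/7, 6]
The echelon form has 4 nonzero rows, and every pivot lies in the first 5 columns, so rank(T) = rank([T|b]) = 4.
The system is consistent.
rank = 4 < 5 unknowns, so there are infinitely many solutions.

infinite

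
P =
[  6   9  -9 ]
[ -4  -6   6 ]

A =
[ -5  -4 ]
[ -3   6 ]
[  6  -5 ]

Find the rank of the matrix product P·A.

1

First compute PA:
[[-111,  75],
 [ 74, -50]]
Now row reduce the product.
R2 ← R2 + (2/3)·R1: [0, 0]
1 nonzero row, so rank(PA) = 1.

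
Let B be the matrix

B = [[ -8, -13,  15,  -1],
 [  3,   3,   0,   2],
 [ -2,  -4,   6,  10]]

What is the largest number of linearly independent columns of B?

3

Row reduce to echelon form.
R2 ← R2 + (3/8)·R1: [0, -15/8, 45/8, 13/8]
R3 ← R3 − (1/4)·R1: [0, -3/4, 9/4, 41/4]
R3 ← R3 − (2/5)·R2: [0, 0, 0, 48/5]
Echelon form has 3 nonzero rows, so rank(B) = 3.
The rank gives the maximum number of linearly independent columns: 3.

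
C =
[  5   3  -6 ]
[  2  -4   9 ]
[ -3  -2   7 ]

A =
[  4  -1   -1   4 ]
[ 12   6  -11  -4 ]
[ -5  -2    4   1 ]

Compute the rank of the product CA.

3

First compute CA:
[[ 86,  25, -62,   2],
 [-85, -44,  78,  33],
 [-71, -23,  53,   3]]
Now row reduce the product.
R2 ← R2 + (85/86)·R1: [0, -1659/86, 719/43, 1504/43]
R3 ← R3 + (71/86)·R1: [0, -203/86, 78/43, 200/43]
R3 ← R3 − (29/237)·R2: [0, 0, -55/237, 88/237]
3 nonzero rows, so rank(CA) = 3.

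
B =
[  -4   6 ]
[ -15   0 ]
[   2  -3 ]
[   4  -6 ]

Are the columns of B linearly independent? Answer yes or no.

yes

Row reduce B to echelon form.
R2 ← R2 − (15/4)·R1: [0, -45/2]
R3 ← R3 + (1/2)·R1: [0, 0]
R4 ← R4 + R1: [0, 0]
2 pivots among 2 columns.
Every column is a pivot column, so the columns are linearly independent.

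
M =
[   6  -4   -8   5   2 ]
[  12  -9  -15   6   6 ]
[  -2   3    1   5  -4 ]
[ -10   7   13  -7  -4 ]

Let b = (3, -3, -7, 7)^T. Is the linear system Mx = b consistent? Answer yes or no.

Row reduce the augmented matrix [M | b].
R2 ← R2 − (2)·R1: [0, -1, 1, -4, 2, -9]
R3 ← R3 + (1/3)·R1: [0, 5/3, -5/3, 20/3, -10/3, -6]
R4 ← R4 + (5/3)·R1: [0, 1/3, -1/3, 4/3, -2/3, 12]
R3 ← R3 + (5/3)·R2: [0, 0, 0, 0, 0, -21]
R4 ← R4 + (1/3)·R2: [0, 0, 0, 0, 0, 9]
R4 ← R4 + (3/7)·R3: [0, 0, 0, 0, 0, 0]
The echelon form has 3 nonzero rows; the last pivot sits in the augmented column, so rank(M) = 2 but rank([M|b]) = 3.
Since the ranks differ, the system is inconsistent.

no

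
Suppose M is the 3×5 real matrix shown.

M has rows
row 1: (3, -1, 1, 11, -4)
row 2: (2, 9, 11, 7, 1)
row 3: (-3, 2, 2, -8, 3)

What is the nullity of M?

Row reduce to echelon form.
R2 ← R2 − (2/3)·R1: [0, 29/3, 31/3, -1/3, 11/3]
R3 ← R3 + R1: [0, 1, 3, 3, -1]
R3 ← R3 − (3/29)·R2: [0, 0, 56/29, 88/29, -40/29]
3 nonzero rows, so rank(M) = 3.
M has 5 columns; by rank–nullity, nullity = 5 − 3 = 2.

2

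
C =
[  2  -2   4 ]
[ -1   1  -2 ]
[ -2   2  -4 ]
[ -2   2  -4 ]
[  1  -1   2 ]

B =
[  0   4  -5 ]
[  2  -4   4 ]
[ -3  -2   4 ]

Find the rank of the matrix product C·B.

First compute CB:
[[-16,   8,  -2],
 [  8,  -4,   1],
 [ 16,  -8,   2],
 [ 16,  -8,   2],
 [ -8,   4,  -1]]
Now row reduce the product.
R2 ← R2 + (1/2)·R1: [0, 0, 0]
R3 ← R3 + R1: [0, 0, 0]
R4 ← R4 + R1: [0, 0, 0]
R5 ← R5 − (1/2)·R1: [0, 0, 0]
1 nonzero row, so rank(CB) = 1.

1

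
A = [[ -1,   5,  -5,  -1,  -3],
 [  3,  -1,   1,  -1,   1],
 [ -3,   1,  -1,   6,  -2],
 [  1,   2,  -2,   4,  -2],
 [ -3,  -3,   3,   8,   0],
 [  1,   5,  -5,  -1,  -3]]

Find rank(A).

4

Row reduce to echelon form.
R2 ← R2 + (3)·R1: [0, 14, -14, -4, -8]
R3 ← R3 − (3)·R1: [0, -14, 14, 9, 7]
R4 ← R4 + R1: [0, 7, -7, 3, -5]
R5 ← R5 − (3)·R1: [0, -18, 18, 11, 9]
R6 ← R6 + R1: [0, 10, -10, -2, -6]
R3 ← R3 + R2: [0, 0, 0, 5, -1]
R4 ← R4 − (1/2)·R2: [0, 0, 0, 5, -1]
R5 ← R5 + (9/7)·R2: [0, 0, 0, 41/7, -9/7]
R6 ← R6 − (5/7)·R2: [0, 0, 0, 6/7, -2/7]
R4 ← R4 − R3: [0, 0, 0, 0, 0]
R5 ← R5 − (41/35)·R3: [0, 0, 0, 0, -4/35]
R6 ← R6 − (6/35)·R3: [0, 0, 0, 0, -4/35]
Swap R4 ↔ R5
R6 ← R6 − R4: [0, 0, 0, 0, 0]
Echelon form has 4 nonzero rows, so rank(A) = 4.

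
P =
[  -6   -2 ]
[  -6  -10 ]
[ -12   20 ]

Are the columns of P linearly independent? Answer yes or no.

yes

Row reduce P to echelon form.
R2 ← R2 − R1: [0, -8]
R3 ← R3 − (2)·R1: [0, 24]
R3 ← R3 + (3)·R2: [0, 0]
2 pivots among 2 columns.
Every column is a pivot column, so the columns are linearly independent.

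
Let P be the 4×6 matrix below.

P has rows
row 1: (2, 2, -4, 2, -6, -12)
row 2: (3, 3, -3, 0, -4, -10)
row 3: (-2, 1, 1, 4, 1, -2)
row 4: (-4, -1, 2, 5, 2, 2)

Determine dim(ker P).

3

Row reduce to echelon form.
R2 ← R2 − (3/2)·R1: [0, 0, 3, -3, 5, 8]
R3 ← R3 + R1: [0, 3, -3, 6, -5, -14]
R4 ← R4 + (2)·R1: [0, 3, -6, 9, -10, -22]
Swap R2 ↔ R3
R4 ← R4 − R2: [0, 0, -3, 3, -5, -8]
R4 ← R4 + R3: [0, 0, 0, 0, 0, 0]
3 nonzero rows, so rank(P) = 3.
P has 6 columns; by rank–nullity, nullity = 6 − 3 = 3.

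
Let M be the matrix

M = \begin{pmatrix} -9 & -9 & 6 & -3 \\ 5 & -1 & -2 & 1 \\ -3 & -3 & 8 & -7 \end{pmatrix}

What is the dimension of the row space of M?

Row reduce to echelon form.
R2 ← R2 + (5/9)·R1: [0, -6, 4/3, -2/3]
R3 ← R3 − (1/3)·R1: [0, 0, 6, -6]
Echelon form has 3 nonzero rows, so rank(M) = 3.
The row space has dimension equal to the rank: 3.

3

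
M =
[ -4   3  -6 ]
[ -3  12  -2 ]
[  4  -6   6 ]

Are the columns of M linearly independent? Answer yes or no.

yes

Row reduce M to echelon form.
R2 ← R2 − (3/4)·R1: [0, 39/4, 5/2]
R3 ← R3 + R1: [0, -3, 0]
R3 ← R3 + (4/13)·R2: [0, 0, 10/13]
3 pivots among 3 columns.
Every column is a pivot column, so the columns are linearly independent.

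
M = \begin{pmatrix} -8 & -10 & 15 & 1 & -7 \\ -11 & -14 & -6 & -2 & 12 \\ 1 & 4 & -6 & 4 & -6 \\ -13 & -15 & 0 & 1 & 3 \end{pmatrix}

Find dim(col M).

Row reduce to echelon form.
R2 ← R2 − (11/8)·R1: [0, -1/4, -213/8, -27/8, 173/8]
R3 ← R3 + (1/8)·R1: [0, 11/4, -33/8, 33/8, -55/8]
R4 ← R4 − (13/8)·R1: [0, 5/4, -195/8, -5/8, 115/8]
R3 ← R3 + (11)·R2: [0, 0, -297, -33, 231]
R4 ← R4 + (5)·R2: [0, 0, -315/2, -35/2, 245/2]
R4 ← R4 − (35/66)·R3: [0, 0, 0, 0, 0]
Echelon form has 3 nonzero rows, so rank(M) = 3.
The column space has dimension equal to the rank: 3.

3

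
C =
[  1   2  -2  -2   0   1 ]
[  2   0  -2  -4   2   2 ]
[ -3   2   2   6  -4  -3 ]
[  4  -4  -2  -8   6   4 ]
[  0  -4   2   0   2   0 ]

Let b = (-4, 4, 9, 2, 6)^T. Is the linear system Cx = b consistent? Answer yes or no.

no

Row reduce the augmented matrix [C | b].
R2 ← R2 − (2)·R1: [0, -4, 2, 0, 2, 0, 12]
R3 ← R3 + (3)·R1: [0, 8, -4, 0, -4, 0, -3]
R4 ← R4 − (4)·R1: [0, -12, 6, 0, 6, 0, 18]
R3 ← R3 + (2)·R2: [0, 0, 0, 0, 0, 0, 21]
R4 ← R4 − (3)·R2: [0, 0, 0, 0, 0, 0, -18]
R5 ← R5 − R2: [0, 0, 0, 0, 0, 0, -6]
R4 ← R4 + (6/7)·R3: [0, 0, 0, 0, 0, 0, 0]
R5 ← R5 + (2/7)·R3: [0, 0, 0, 0, 0, 0, 0]
The echelon form has 3 nonzero rows; the last pivot sits in the augmented column, so rank(C) = 2 but rank([C|b]) = 3.
Since the ranks differ, the system is inconsistent.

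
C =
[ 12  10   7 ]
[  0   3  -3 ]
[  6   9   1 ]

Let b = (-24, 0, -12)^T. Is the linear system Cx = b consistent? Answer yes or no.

yes

Row reduce the augmented matrix [C | b].
R3 ← R3 − (1/2)·R1: [0, 4, -5/2, 0]
R3 ← R3 − (4/3)·R2: [0, 0, 3/2, 0]
The echelon form has 3 nonzero rows, and every pivot lies in the first 3 columns, so rank(C) = rank([C|b]) = 3.
The system is consistent.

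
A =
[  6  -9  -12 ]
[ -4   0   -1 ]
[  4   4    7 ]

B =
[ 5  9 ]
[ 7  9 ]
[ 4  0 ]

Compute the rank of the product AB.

First compute AB:
[[-81, -27],
 [-24, -36],
 [ 76,  72]]
Now row reduce the product.
R2 ← R2 − (8/27)·R1: [0, -28]
R3 ← R3 + (76/81)·R1: [0, 140/3]
R3 ← R3 + (5/3)·R2: [0, 0]
2 nonzero rows, so rank(AB) = 2.

2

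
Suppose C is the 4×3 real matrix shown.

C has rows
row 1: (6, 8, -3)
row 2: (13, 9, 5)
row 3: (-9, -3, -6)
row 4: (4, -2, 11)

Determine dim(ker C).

0

Row reduce to echelon form.
R2 ← R2 − (13/6)·R1: [0, -25/3, 23/2]
R3 ← R3 + (3/2)·R1: [0, 9, -21/2]
R4 ← R4 − (2/3)·R1: [0, -22/3, 13]
R3 ← R3 + (27/25)·R2: [0, 0, 48/25]
R4 ← R4 − (22/25)·R2: [0, 0, 72/25]
R4 ← R4 − (3/2)·R3: [0, 0, 0]
3 nonzero rows, so rank(C) = 3.
C has 3 columns; by rank–nullity, nullity = 3 − 3 = 0.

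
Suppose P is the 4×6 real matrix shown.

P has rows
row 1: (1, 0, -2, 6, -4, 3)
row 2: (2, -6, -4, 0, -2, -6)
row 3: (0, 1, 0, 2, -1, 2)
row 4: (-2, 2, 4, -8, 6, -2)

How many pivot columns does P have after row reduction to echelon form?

Row reduce to echelon form.
R2 ← R2 − (2)·R1: [0, -6, 0, -12, 6, -12]
R4 ← R4 + (2)·R1: [0, 2, 0, 4, -2, 4]
R3 ← R3 + (1/6)·R2: [0, 0, 0, 0, 0, 0]
R4 ← R4 + (1/3)·R2: [0, 0, 0, 0, 0, 0]
Echelon form has 2 nonzero rows, so rank(P) = 2.
Each nonzero row contributes one pivot column: 2 pivot columns.

2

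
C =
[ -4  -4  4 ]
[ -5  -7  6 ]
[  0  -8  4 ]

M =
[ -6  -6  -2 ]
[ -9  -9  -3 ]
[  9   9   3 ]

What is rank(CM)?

First compute CM:
[[ 96,  96,  32],
 [147, 147,  49],
 [108, 108,  36]]
Now row reduce the product.
R2 ← R2 − (49/32)·R1: [0, 0, 0]
R3 ← R3 − (9/8)·R1: [0, 0, 0]
1 nonzero row, so rank(CM) = 1.

1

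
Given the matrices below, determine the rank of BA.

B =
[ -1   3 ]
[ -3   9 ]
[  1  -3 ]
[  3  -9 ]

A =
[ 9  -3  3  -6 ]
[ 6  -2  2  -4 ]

First compute BA:
[[  9,  -3,   3,  -6],
 [ 27,  -9,   9, -18],
 [ -9,   3,  -3,   6],
 [-27,   9,  -9,  18]]
Now row reduce the product.
R2 ← R2 − (3)·R1: [0, 0, 0, 0]
R3 ← R3 + R1: [0, 0, 0, 0]
R4 ← R4 + (3)·R1: [0, 0, 0, 0]
1 nonzero row, so rank(BA) = 1.

1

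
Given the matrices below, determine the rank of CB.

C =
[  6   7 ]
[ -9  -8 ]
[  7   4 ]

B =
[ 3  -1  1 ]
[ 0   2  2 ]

2

First compute CB:
[[ 18,   8,  20],
 [-27,  -7, -25],
 [ 21,   1,  15]]
Now row reduce the product.
R2 ← R2 + (3/2)·R1: [0, 5, 5]
R3 ← R3 − (7/6)·R1: [0, -25/3, -25/3]
R3 ← R3 + (5/3)·R2: [0, 0, 0]
2 nonzero rows, so rank(CB) = 2.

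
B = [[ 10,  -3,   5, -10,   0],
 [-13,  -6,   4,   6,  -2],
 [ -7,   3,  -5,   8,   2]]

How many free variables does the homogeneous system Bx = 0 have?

Row reduce to echelon form.
R2 ← R2 + (13/10)·R1: [0, -99/10, 21/2, -7, -2]
R3 ← R3 + (7/10)·R1: [0, 9/10, -3/2, 1, 2]
R3 ← R3 + (1/11)·R2: [0, 0, -6/11, 4/11, 20/11]
3 nonzero rows, so rank(B) = 3.
B has 5 columns; by rank–nullity, nullity = 5 − 3 = 2.

2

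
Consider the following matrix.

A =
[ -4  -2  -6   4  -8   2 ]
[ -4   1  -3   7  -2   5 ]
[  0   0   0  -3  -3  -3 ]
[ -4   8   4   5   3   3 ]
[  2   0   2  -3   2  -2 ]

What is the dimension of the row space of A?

3

Row reduce to echelon form.
R2 ← R2 − R1: [0, 3, 3, 3, 6, 3]
R4 ← R4 − R1: [0, 10, 10, 1, 11, 1]
R5 ← R5 + (1/2)·R1: [0, -1, -1, -1, -2, -1]
R4 ← R4 − (10/3)·R2: [0, 0, 0, -9, -9, -9]
R5 ← R5 + (1/3)·R2: [0, 0, 0, 0, 0, 0]
R4 ← R4 − (3)·R3: [0, 0, 0, 0, 0, 0]
Echelon form has 3 nonzero rows, so rank(A) = 3.
The row space has dimension equal to the rank: 3.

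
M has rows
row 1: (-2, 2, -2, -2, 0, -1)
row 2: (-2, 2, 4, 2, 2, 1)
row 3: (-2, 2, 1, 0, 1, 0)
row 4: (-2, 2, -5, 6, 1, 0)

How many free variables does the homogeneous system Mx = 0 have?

3

Row reduce to echelon form.
R2 ← R2 − R1: [0, 0, 6, 4, 2, 2]
R3 ← R3 − R1: [0, 0, 3, 2, 1, 1]
R4 ← R4 − R1: [0, 0, -3, 8, 1, 1]
R3 ← R3 − (1/2)·R2: [0, 0, 0, 0, 0, 0]
R4 ← R4 + (1/2)·R2: [0, 0, 0, 10, 2, 2]
Swap R3 ↔ R4
3 nonzero rows, so rank(M) = 3.
M has 6 columns; by rank–nullity, nullity = 6 − 3 = 3.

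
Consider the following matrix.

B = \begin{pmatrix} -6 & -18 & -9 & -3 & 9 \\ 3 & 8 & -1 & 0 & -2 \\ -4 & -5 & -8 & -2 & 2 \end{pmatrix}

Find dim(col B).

Row reduce to echelon form.
R2 ← R2 + (1/2)·R1: [0, -1, -11/2, -3/2, 5/2]
R3 ← R3 − (2/3)·R1: [0, 7, -2, 0, -4]
R3 ← R3 + (7)·R2: [0, 0, -81/2, -21/2, 27/2]
Echelon form has 3 nonzero rows, so rank(B) = 3.
The column space has dimension equal to the rank: 3.

3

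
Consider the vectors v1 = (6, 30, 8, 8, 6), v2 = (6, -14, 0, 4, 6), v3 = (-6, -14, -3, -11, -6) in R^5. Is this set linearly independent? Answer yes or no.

yes

Form the matrix with these vectors as rows and row reduce.
R2 ← R2 − R1: [0, -44, -8, -4, 0]
R3 ← R3 + R1: [0, 16, 5, -3, 0]
R3 ← R3 + (4/11)·R2: [0, 0, 23/11, -49/11, 0]
3 nonzero rows, so the 3 vectors span a space of dimension 3.
Since 3 = 3, the vectors are linearly independent.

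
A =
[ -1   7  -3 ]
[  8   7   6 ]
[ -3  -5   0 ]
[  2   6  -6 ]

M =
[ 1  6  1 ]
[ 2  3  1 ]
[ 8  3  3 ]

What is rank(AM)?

First compute AM:
[[-11,   6,  -3],
 [ 70,  87,  33],
 [-13, -33,  -8],
 [-34,  12, -10]]
Now row reduce the product.
R2 ← R2 + (70/11)·R1: [0, 1377/11, 153/11]
R3 ← R3 − (13/11)·R1: [0, -441/11, -49/11]
R4 ← R4 − (34/11)·R1: [0, -72/11, -8/11]
R3 ← R3 + (49/153)·R2: [0, 0, 0]
R4 ← R4 + (8/153)·R2: [0, 0, 0]
2 nonzero rows, so rank(AM) = 2.

2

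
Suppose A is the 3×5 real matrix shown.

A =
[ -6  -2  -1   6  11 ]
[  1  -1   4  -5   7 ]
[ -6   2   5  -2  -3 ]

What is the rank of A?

Row reduce to echelon form.
R2 ← R2 + (1/6)·R1: [0, -4/3, 23/6, -4, 53/6]
R3 ← R3 − R1: [0, 4, 6, -8, -14]
R3 ← R3 + (3)·R2: [0, 0, 35/2, -20, 25/2]
Echelon form has 3 nonzero rows, so rank(A) = 3.

3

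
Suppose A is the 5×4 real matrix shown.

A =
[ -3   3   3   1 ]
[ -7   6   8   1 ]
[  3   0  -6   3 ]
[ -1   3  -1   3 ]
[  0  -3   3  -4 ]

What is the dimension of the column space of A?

2

Row reduce to echelon form.
R2 ← R2 − (7/3)·R1: [0, -1, 1, -4/3]
R3 ← R3 + R1: [0, 3, -3, 4]
R4 ← R4 − (1/3)·R1: [0, 2, -2, 8/3]
R3 ← R3 + (3)·R2: [0, 0, 0, 0]
R4 ← R4 + (2)·R2: [0, 0, 0, 0]
R5 ← R5 − (3)·R2: [0, 0, 0, 0]
Echelon form has 2 nonzero rows, so rank(A) = 2.
The column space has dimension equal to the rank: 2.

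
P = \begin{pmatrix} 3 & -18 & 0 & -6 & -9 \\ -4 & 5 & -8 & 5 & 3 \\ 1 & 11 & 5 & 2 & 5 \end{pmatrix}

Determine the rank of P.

3

Row reduce to echelon form.
R2 ← R2 + (4/3)·R1: [0, -19, -8, -3, -9]
R3 ← R3 − (1/3)·R1: [0, 17, 5, 4, 8]
R3 ← R3 + (17/19)·R2: [0, 0, -41/19, 25/19, -1/19]
Echelon form has 3 nonzero rows, so rank(P) = 3.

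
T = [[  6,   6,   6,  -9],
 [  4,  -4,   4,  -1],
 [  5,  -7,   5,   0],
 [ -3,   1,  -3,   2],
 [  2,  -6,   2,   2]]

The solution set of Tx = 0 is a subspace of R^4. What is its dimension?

Row reduce to echelon form.
R2 ← R2 − (2/3)·R1: [0, -8, 0, 5]
R3 ← R3 − (5/6)·R1: [0, -12, 0, 15/2]
R4 ← R4 + (1/2)·R1: [0, 4, 0, -5/2]
R5 ← R5 − (1/3)·R1: [0, -8, 0, 5]
R3 ← R3 − (3/2)·R2: [0, 0, 0, 0]
R4 ← R4 + (1/2)·R2: [0, 0, 0, 0]
R5 ← R5 − R2: [0, 0, 0, 0]
2 nonzero rows, so rank(T) = 2.
T has 4 columns; by rank–nullity, nullity = 4 − 2 = 2.

2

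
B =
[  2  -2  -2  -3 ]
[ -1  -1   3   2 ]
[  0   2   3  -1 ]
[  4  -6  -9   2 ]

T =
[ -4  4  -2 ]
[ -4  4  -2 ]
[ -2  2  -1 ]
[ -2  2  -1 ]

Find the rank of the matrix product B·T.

1

First compute BT:
[[ 10, -10,   5],
 [ -2,   2,  -1],
 [-12,  12,  -6],
 [ 22, -22,  11]]
Now row reduce the product.
R2 ← R2 + (1/5)·R1: [0, 0, 0]
R3 ← R3 + (6/5)·R1: [0, 0, 0]
R4 ← R4 − (11/5)·R1: [0, 0, 0]
1 nonzero row, so rank(BT) = 1.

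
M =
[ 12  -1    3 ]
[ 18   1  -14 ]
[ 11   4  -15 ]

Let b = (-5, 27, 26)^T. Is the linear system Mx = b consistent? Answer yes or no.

yes

Row reduce the augmented matrix [M | b].
R2 ← R2 − (3/2)·R1: [0, 5/2, -37/2, 69/2]
R3 ← R3 − (11/12)·R1: [0, 59/12, -71/4, 367/12]
R3 ← R3 − (59/30)·R2: [0, 0, 559/30, -559/15]
The echelon form has 3 nonzero rows, and every pivot lies in the first 3 columns, so rank(M) = rank([M|b]) = 3.
The system is consistent.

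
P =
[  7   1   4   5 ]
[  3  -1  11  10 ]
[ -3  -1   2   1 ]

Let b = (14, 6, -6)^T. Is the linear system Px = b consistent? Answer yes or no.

yes

Row reduce the augmented matrix [P | b].
R2 ← R2 − (3/7)·R1: [0, -10/7, 65/7, 55/7, 0]
R3 ← R3 + (3/7)·R1: [0, -4/7, 26/7, 22/7, 0]
R3 ← R3 − (2/5)·R2: [0, 0, 0, 0, 0]
The echelon form has 2 nonzero rows, and every pivot lies in the first 4 columns, so rank(P) = rank([P|b]) = 2.
The system is consistent.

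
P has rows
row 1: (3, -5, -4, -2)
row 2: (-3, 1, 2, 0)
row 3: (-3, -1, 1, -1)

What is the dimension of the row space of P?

2

Row reduce to echelon form.
R2 ← R2 + R1: [0, -4, -2, -2]
R3 ← R3 + R1: [0, -6, -3, -3]
R3 ← R3 − (3/2)·R2: [0, 0, 0, 0]
Echelon form has 2 nonzero rows, so rank(P) = 2.
The row space has dimension equal to the rank: 2.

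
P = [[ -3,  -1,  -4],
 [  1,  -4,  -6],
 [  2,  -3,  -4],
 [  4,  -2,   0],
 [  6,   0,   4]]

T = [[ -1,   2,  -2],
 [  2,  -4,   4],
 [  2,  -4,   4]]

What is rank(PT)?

First compute PT:
[[ -7,  14, -14],
 [-21,  42, -42],
 [-16,  32, -32],
 [ -8,  16, -16],
 [  2,  -4,   4]]
Now row reduce the product.
R2 ← R2 − (3)·R1: [0, 0, 0]
R3 ← R3 − (16/7)·R1: [0, 0, 0]
R4 ← R4 − (8/7)·R1: [0, 0, 0]
R5 ← R5 + (2/7)·R1: [0, 0, 0]
1 nonzero row, so rank(PT) = 1.

1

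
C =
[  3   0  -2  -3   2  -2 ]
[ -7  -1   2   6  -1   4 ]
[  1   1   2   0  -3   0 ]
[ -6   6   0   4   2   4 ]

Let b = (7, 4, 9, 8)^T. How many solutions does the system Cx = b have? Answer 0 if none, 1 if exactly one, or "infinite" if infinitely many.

0

Row reduce the augmented matrix [C | b].
R2 ← R2 + (7/3)·R1: [0, -1, -8/3, -1, 11/3, -2/3, 61/3]
R3 ← R3 − (1/3)·R1: [0, 1, 8/3, 1, -11/3, 2/3, 20/3]
R4 ← R4 + (2)·R1: [0, 6, -4, -2, 6, 0, 22]
R3 ← R3 + R2: [0, 0, 0, 0, 0, 0, 27]
R4 ← R4 + (6)·R2: [0, 0, -20, -8, 28, -4, 144]
Swap R3 ↔ R4
The echelon form has 4 nonzero rows; the last pivot sits in the augmented column, so rank(C) = 3 but rank([C|b]) = 4.
Since the ranks differ, the system is inconsistent.
It has no solutions.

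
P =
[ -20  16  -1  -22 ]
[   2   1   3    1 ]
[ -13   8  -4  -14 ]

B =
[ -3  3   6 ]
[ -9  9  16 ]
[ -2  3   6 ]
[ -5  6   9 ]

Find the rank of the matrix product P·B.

3

First compute PB:
[[ 28, -51, -68],
 [-26,  30,  55],
 [ 45, -63, -100]]
Now row reduce the product.
R2 ← R2 + (13/14)·R1: [0, -243/14, -57/7]
R3 ← R3 − (45/28)·R1: [0, 531/28, 65/7]
R3 ← R3 + (59/54)·R2: [0, 0, 7/18]
3 nonzero rows, so rank(PB) = 3.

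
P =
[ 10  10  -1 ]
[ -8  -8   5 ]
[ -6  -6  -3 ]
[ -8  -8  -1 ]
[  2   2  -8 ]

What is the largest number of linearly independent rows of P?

2

Row reduce to echelon form.
R2 ← R2 + (4/5)·R1: [0, 0, 21/5]
R3 ← R3 + (3/5)·R1: [0, 0, -18/5]
R4 ← R4 + (4/5)·R1: [0, 0, -9/5]
R5 ← R5 − (1/5)·R1: [0, 0, -39/5]
R3 ← R3 + (6/7)·R2: [0, 0, 0]
R4 ← R4 + (3/7)·R2: [0, 0, 0]
R5 ← R5 + (13/7)·R2: [0, 0, 0]
Echelon form has 2 nonzero rows, so rank(P) = 2.
The rank gives the maximum number of linearly independent rows: 2.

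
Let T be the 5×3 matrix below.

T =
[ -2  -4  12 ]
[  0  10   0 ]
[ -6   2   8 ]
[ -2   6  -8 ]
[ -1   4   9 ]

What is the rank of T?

3

Row reduce to echelon form.
R3 ← R3 − (3)·R1: [0, 14, -28]
R4 ← R4 − R1: [0, 10, -20]
R5 ← R5 − (1/2)·R1: [0, 6, 3]
R3 ← R3 − (7/5)·R2: [0, 0, -28]
R4 ← R4 − R2: [0, 0, -20]
R5 ← R5 − (3/5)·R2: [0, 0, 3]
R4 ← R4 − (5/7)·R3: [0, 0, 0]
R5 ← R5 + (3/28)·R3: [0, 0, 0]
Echelon form has 3 nonzero rows, so rank(T) = 3.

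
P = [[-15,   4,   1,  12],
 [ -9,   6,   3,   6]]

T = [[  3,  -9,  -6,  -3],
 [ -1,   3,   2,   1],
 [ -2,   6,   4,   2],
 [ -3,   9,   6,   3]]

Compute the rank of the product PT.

First compute PT:
[[-87, 261, 174,  87],
 [-57, 171, 114,  57]]
Now row reduce the product.
R2 ← R2 − (19/29)·R1: [0, 0, 0, 0]
1 nonzero row, so rank(PT) = 1.

1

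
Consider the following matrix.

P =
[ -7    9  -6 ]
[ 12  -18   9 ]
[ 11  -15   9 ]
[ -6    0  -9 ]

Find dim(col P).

Row reduce to echelon form.
R2 ← R2 + (12/7)·R1: [0, -18/7, -9/7]
R3 ← R3 + (11/7)·R1: [0, -6/7, -3/7]
R4 ← R4 − (6/7)·R1: [0, -54/7, -27/7]
R3 ← R3 − (1/3)·R2: [0, 0, 0]
R4 ← R4 − (3)·R2: [0, 0, 0]
Echelon form has 2 nonzero rows, so rank(P) = 2.
The column space has dimension equal to the rank: 2.

2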